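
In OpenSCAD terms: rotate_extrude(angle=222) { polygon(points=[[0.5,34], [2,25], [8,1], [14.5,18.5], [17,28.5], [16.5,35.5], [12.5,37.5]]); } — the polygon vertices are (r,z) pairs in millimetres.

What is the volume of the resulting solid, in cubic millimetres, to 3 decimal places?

Profile (r,z), 7 vertices: (0.5,34) (2,25) (8,1) (14.5,18.5) (17,28.5) (16.5,35.5) (12.5,37.5)
edge 0: (0.5,34)→(2,25)  cross = 0.5·25 − 2·34 = -55.5000; (r_i+r_j)·cross = 2.5·-55.5000 = -138.7500
edge 1: (2,25)→(8,1)  cross = 2·1 − 8·25 = -198.0000; (r_i+r_j)·cross = 10·-198.0000 = -1980.0000
edge 2: (8,1)→(14.5,18.5)  cross = 8·18.5 − 14.5·1 = 133.5000; (r_i+r_j)·cross = 22.5·133.5000 = 3003.7500
edge 3: (14.5,18.5)→(17,28.5)  cross = 14.5·28.5 − 17·18.5 = 98.7500; (r_i+r_j)·cross = 31.5·98.7500 = 3110.6250
edge 4: (17,28.5)→(16.5,35.5)  cross = 17·35.5 − 16.5·28.5 = 133.2500; (r_i+r_j)·cross = 33.5·133.2500 = 4463.8750
edge 5: (16.5,35.5)→(12.5,37.5)  cross = 16.5·37.5 − 12.5·35.5 = 175.0000; (r_i+r_j)·cross = 29·175.0000 = 5075.0000
edge 6: (12.5,37.5)→(0.5,34)  cross = 12.5·34 − 0.5·37.5 = 406.2500; (r_i+r_j)·cross = 13·406.2500 = 5281.2500
Σcross = 693.2500 → A = |Σcross|/2 = 346.6250 mm²
Σ(r_i+r_j)·cross = 18815.7500 → first moment M = |Σ|/6 = 3135.9583
R_c = M/A = 3135.9583/346.6250 = 9.0471 mm
θ = 222° = 3.874631 rad
V = θ·R_c·A = 3.874631·9.0471·346.6250 = 12150.681 mm³

Volume = 12150.681 mm³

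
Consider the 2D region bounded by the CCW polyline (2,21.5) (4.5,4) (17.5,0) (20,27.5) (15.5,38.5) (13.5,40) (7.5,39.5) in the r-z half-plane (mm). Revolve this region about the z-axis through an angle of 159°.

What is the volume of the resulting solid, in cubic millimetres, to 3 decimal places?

Volume = 16983.450 mm³

Profile (r,z), 7 vertices: (2,21.5) (4.5,4) (17.5,0) (20,27.5) (15.5,38.5) (13.5,40) (7.5,39.5)
edge 0: (2,21.5)→(4.5,4)  cross = 2·4 − 4.5·21.5 = -88.7500; (r_i+r_j)·cross = 6.5·-88.7500 = -576.8750
edge 1: (4.5,4)→(17.5,0)  cross = 4.5·0 − 17.5·4 = -70.0000; (r_i+r_j)·cross = 22·-70.0000 = -1540.0000
edge 2: (17.5,0)→(20,27.5)  cross = 17.5·27.5 − 20·0 = 481.2500; (r_i+r_j)·cross = 37.5·481.2500 = 18046.8750
edge 3: (20,27.5)→(15.5,38.5)  cross = 20·38.5 − 15.5·27.5 = 343.7500; (r_i+r_j)·cross = 35.5·343.7500 = 12203.1250
edge 4: (15.5,38.5)→(13.5,40)  cross = 15.5·40 − 13.5·38.5 = 100.2500; (r_i+r_j)·cross = 29·100.2500 = 2907.2500
edge 5: (13.5,40)→(7.5,39.5)  cross = 13.5·39.5 − 7.5·40 = 233.2500; (r_i+r_j)·cross = 21·233.2500 = 4898.2500
edge 6: (7.5,39.5)→(2,21.5)  cross = 7.5·21.5 − 2·39.5 = 82.2500; (r_i+r_j)·cross = 9.5·82.2500 = 781.3750
Σcross = 1082.0000 → A = |Σcross|/2 = 541.0000 mm²
Σ(r_i+r_j)·cross = 36720.0000 → first moment M = |Σ|/6 = 6120.0000
R_c = M/A = 6120.0000/541.0000 = 11.3124 mm
θ = 159° = 2.775074 rad
V = θ·R_c·A = 2.775074·11.3124·541.0000 = 16983.450 mm³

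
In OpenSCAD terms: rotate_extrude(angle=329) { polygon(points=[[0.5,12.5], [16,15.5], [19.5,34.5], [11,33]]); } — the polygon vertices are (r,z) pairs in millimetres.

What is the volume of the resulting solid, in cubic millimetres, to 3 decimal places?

Volume = 14486.924 mm³

Profile (r,z), 4 vertices: (0.5,12.5) (16,15.5) (19.5,34.5) (11,33)
edge 0: (0.5,12.5)→(16,15.5)  cross = 0.5·15.5 − 16·12.5 = -192.2500; (r_i+r_j)·cross = 16.5·-192.2500 = -3172.1250
edge 1: (16,15.5)→(19.5,34.5)  cross = 16·34.5 − 19.5·15.5 = 249.7500; (r_i+r_j)·cross = 35.5·249.7500 = 8866.1250
edge 2: (19.5,34.5)→(11,33)  cross = 19.5·33 − 11·34.5 = 264.0000; (r_i+r_j)·cross = 30.5·264.0000 = 8052.0000
edge 3: (11,33)→(0.5,12.5)  cross = 11·12.5 − 0.5·33 = 121.0000; (r_i+r_j)·cross = 11.5·121.0000 = 1391.5000
Σcross = 442.5000 → A = |Σcross|/2 = 221.2500 mm²
Σ(r_i+r_j)·cross = 15137.5000 → first moment M = |Σ|/6 = 2522.9167
R_c = M/A = 2522.9167/221.2500 = 11.4030 mm
θ = 329° = 5.742133 rad
V = θ·R_c·A = 5.742133·11.4030·221.2500 = 14486.924 mm³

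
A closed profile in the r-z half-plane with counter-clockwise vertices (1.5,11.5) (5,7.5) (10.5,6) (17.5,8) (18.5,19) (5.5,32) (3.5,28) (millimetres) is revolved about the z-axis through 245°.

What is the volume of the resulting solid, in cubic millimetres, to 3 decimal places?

Volume = 12163.243 mm³

Profile (r,z), 7 vertices: (1.5,11.5) (5,7.5) (10.5,6) (17.5,8) (18.5,19) (5.5,32) (3.5,28)
edge 0: (1.5,11.5)→(5,7.5)  cross = 1.5·7.5 − 5·11.5 = -46.2500; (r_i+r_j)·cross = 6.5·-46.2500 = -300.6250
edge 1: (5,7.5)→(10.5,6)  cross = 5·6 − 10.5·7.5 = -48.7500; (r_i+r_j)·cross = 15.5·-48.7500 = -755.6250
edge 2: (10.5,6)→(17.5,8)  cross = 10.5·8 − 17.5·6 = -21.0000; (r_i+r_j)·cross = 28·-21.0000 = -588.0000
edge 3: (17.5,8)→(18.5,19)  cross = 17.5·19 − 18.5·8 = 184.5000; (r_i+r_j)·cross = 36·184.5000 = 6642.0000
edge 4: (18.5,19)→(5.5,32)  cross = 18.5·32 − 5.5·19 = 487.5000; (r_i+r_j)·cross = 24·487.5000 = 11700.0000
edge 5: (5.5,32)→(3.5,28)  cross = 5.5·28 − 3.5·32 = 42.0000; (r_i+r_j)·cross = 9·42.0000 = 378.0000
edge 6: (3.5,28)→(1.5,11.5)  cross = 3.5·11.5 − 1.5·28 = -1.7500; (r_i+r_j)·cross = 5·-1.7500 = -8.7500
Σcross = 596.2500 → A = |Σcross|/2 = 298.1250 mm²
Σ(r_i+r_j)·cross = 17067.0000 → first moment M = |Σ|/6 = 2844.5000
R_c = M/A = 2844.5000/298.1250 = 9.5413 mm
θ = 245° = 4.276057 rad
V = θ·R_c·A = 4.276057·9.5413·298.1250 = 12163.243 mm³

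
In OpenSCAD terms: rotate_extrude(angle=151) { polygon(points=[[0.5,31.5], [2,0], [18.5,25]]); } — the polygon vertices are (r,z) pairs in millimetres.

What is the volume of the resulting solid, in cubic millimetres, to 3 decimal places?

Volume = 5140.110 mm³

Profile (r,z), 3 vertices: (0.5,31.5) (2,0) (18.5,25)
edge 0: (0.5,31.5)→(2,0)  cross = 0.5·0 − 2·31.5 = -63.0000; (r_i+r_j)·cross = 2.5·-63.0000 = -157.5000
edge 1: (2,0)→(18.5,25)  cross = 2·25 − 18.5·0 = 50.0000; (r_i+r_j)·cross = 20.5·50.0000 = 1025.0000
edge 2: (18.5,25)→(0.5,31.5)  cross = 18.5·31.5 − 0.5·25 = 570.2500; (r_i+r_j)·cross = 19·570.2500 = 10834.7500
Σcross = 557.2500 → A = |Σcross|/2 = 278.6250 mm²
Σ(r_i+r_j)·cross = 11702.2500 → first moment M = |Σ|/6 = 1950.3750
R_c = M/A = 1950.3750/278.6250 = 7.0000 mm
θ = 151° = 2.635447 rad
V = θ·R_c·A = 2.635447·7.0000·278.6250 = 5140.110 mm³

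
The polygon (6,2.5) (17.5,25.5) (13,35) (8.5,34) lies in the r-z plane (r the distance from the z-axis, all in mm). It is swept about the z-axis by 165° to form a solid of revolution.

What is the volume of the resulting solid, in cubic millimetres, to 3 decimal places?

Profile (r,z), 4 vertices: (6,2.5) (17.5,25.5) (13,35) (8.5,34)
edge 0: (6,2.5)→(17.5,25.5)  cross = 6·25.5 − 17.5·2.5 = 109.2500; (r_i+r_j)·cross = 23.5·109.2500 = 2567.3750
edge 1: (17.5,25.5)→(13,35)  cross = 17.5·35 − 13·25.5 = 281.0000; (r_i+r_j)·cross = 30.5·281.0000 = 8570.5000
edge 2: (13,35)→(8.5,34)  cross = 13·34 − 8.5·35 = 144.5000; (r_i+r_j)·cross = 21.5·144.5000 = 3106.7500
edge 3: (8.5,34)→(6,2.5)  cross = 8.5·2.5 − 6·34 = -182.7500; (r_i+r_j)·cross = 14.5·-182.7500 = -2649.8750
Σcross = 352.0000 → A = |Σcross|/2 = 176.0000 mm²
Σ(r_i+r_j)·cross = 11594.7500 → first moment M = |Σ|/6 = 1932.4583
R_c = M/A = 1932.4583/176.0000 = 10.9799 mm
θ = 165° = 2.879793 rad
V = θ·R_c·A = 2.879793·10.9799·176.0000 = 5565.080 mm³

Volume = 5565.080 mm³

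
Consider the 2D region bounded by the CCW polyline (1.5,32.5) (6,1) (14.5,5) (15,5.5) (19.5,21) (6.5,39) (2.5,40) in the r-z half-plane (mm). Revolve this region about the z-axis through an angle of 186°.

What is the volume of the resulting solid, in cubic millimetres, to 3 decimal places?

Volume = 12955.762 mm³

Profile (r,z), 7 vertices: (1.5,32.5) (6,1) (14.5,5) (15,5.5) (19.5,21) (6.5,39) (2.5,40)
edge 0: (1.5,32.5)→(6,1)  cross = 1.5·1 − 6·32.5 = -193.5000; (r_i+r_j)·cross = 7.5·-193.5000 = -1451.2500
edge 1: (6,1)→(14.5,5)  cross = 6·5 − 14.5·1 = 15.5000; (r_i+r_j)·cross = 20.5·15.5000 = 317.7500
edge 2: (14.5,5)→(15,5.5)  cross = 14.5·5.5 − 15·5 = 4.7500; (r_i+r_j)·cross = 29.5·4.7500 = 140.1250
edge 3: (15,5.5)→(19.5,21)  cross = 15·21 − 19.5·5.5 = 207.7500; (r_i+r_j)·cross = 34.5·207.7500 = 7167.3750
edge 4: (19.5,21)→(6.5,39)  cross = 19.5·39 − 6.5·21 = 624.0000; (r_i+r_j)·cross = 26·624.0000 = 16224.0000
edge 5: (6.5,39)→(2.5,40)  cross = 6.5·40 − 2.5·39 = 162.5000; (r_i+r_j)·cross = 9·162.5000 = 1462.5000
edge 6: (2.5,40)→(1.5,32.5)  cross = 2.5·32.5 − 1.5·40 = 21.2500; (r_i+r_j)·cross = 4·21.2500 = 85.0000
Σcross = 842.2500 → A = |Σcross|/2 = 421.1250 mm²
Σ(r_i+r_j)·cross = 23945.5000 → first moment M = |Σ|/6 = 3990.9167
R_c = M/A = 3990.9167/421.1250 = 9.4768 mm
θ = 186° = 3.246312 rad
V = θ·R_c·A = 3.246312·9.4768·421.1250 = 12955.762 mm³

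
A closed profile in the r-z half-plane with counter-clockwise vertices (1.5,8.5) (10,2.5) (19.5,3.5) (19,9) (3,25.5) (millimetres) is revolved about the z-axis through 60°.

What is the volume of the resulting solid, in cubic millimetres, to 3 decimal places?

Volume = 2245.213 mm³

Profile (r,z), 5 vertices: (1.5,8.5) (10,2.5) (19.5,3.5) (19,9) (3,25.5)
edge 0: (1.5,8.5)→(10,2.5)  cross = 1.5·2.5 − 10·8.5 = -81.2500; (r_i+r_j)·cross = 11.5·-81.2500 = -934.3750
edge 1: (10,2.5)→(19.5,3.5)  cross = 10·3.5 − 19.5·2.5 = -13.7500; (r_i+r_j)·cross = 29.5·-13.7500 = -405.6250
edge 2: (19.5,3.5)→(19,9)  cross = 19.5·9 − 19·3.5 = 109.0000; (r_i+r_j)·cross = 38.5·109.0000 = 4196.5000
edge 3: (19,9)→(3,25.5)  cross = 19·25.5 − 3·9 = 457.5000; (r_i+r_j)·cross = 22·457.5000 = 10065.0000
edge 4: (3,25.5)→(1.5,8.5)  cross = 3·8.5 − 1.5·25.5 = -12.7500; (r_i+r_j)·cross = 4.5·-12.7500 = -57.3750
Σcross = 458.7500 → A = |Σcross|/2 = 229.3750 mm²
Σ(r_i+r_j)·cross = 12864.1250 → first moment M = |Σ|/6 = 2144.0208
R_c = M/A = 2144.0208/229.3750 = 9.3472 mm
θ = 60° = 1.047198 rad
V = θ·R_c·A = 1.047198·9.3472·229.3750 = 2245.213 mm³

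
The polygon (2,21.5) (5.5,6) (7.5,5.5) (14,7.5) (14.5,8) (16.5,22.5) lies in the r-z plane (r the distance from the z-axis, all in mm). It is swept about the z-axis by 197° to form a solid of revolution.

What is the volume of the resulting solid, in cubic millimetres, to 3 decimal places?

Volume = 5965.448 mm³

Profile (r,z), 6 vertices: (2,21.5) (5.5,6) (7.5,5.5) (14,7.5) (14.5,8) (16.5,22.5)
edge 0: (2,21.5)→(5.5,6)  cross = 2·6 − 5.5·21.5 = -106.2500; (r_i+r_j)·cross = 7.5·-106.2500 = -796.8750
edge 1: (5.5,6)→(7.5,5.5)  cross = 5.5·5.5 − 7.5·6 = -14.7500; (r_i+r_j)·cross = 13·-14.7500 = -191.7500
edge 2: (7.5,5.5)→(14,7.5)  cross = 7.5·7.5 − 14·5.5 = -20.7500; (r_i+r_j)·cross = 21.5·-20.7500 = -446.1250
edge 3: (14,7.5)→(14.5,8)  cross = 14·8 − 14.5·7.5 = 3.2500; (r_i+r_j)·cross = 28.5·3.2500 = 92.6250
edge 4: (14.5,8)→(16.5,22.5)  cross = 14.5·22.5 − 16.5·8 = 194.2500; (r_i+r_j)·cross = 31·194.2500 = 6021.7500
edge 5: (16.5,22.5)→(2,21.5)  cross = 16.5·21.5 − 2·22.5 = 309.7500; (r_i+r_j)·cross = 18.5·309.7500 = 5730.3750
Σcross = 365.5000 → A = |Σcross|/2 = 182.7500 mm²
Σ(r_i+r_j)·cross = 10410.0000 → first moment M = |Σ|/6 = 1735.0000
R_c = M/A = 1735.0000/182.7500 = 9.4938 mm
θ = 197° = 3.438299 rad
V = θ·R_c·A = 3.438299·9.4938·182.7500 = 5965.448 mm³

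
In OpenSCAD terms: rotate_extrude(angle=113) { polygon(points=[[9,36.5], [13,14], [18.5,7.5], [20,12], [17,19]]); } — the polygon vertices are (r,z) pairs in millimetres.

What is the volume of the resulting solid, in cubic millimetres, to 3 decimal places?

Volume = 2700.876 mm³

Profile (r,z), 5 vertices: (9,36.5) (13,14) (18.5,7.5) (20,12) (17,19)
edge 0: (9,36.5)→(13,14)  cross = 9·14 − 13·36.5 = -348.5000; (r_i+r_j)·cross = 22·-348.5000 = -7667.0000
edge 1: (13,14)→(18.5,7.5)  cross = 13·7.5 − 18.5·14 = -161.5000; (r_i+r_j)·cross = 31.5·-161.5000 = -5087.2500
edge 2: (18.5,7.5)→(20,12)  cross = 18.5·12 − 20·7.5 = 72.0000; (r_i+r_j)·cross = 38.5·72.0000 = 2772.0000
edge 3: (20,12)→(17,19)  cross = 20·19 − 17·12 = 176.0000; (r_i+r_j)·cross = 37·176.0000 = 6512.0000
edge 4: (17,19)→(9,36.5)  cross = 17·36.5 − 9·19 = 449.5000; (r_i+r_j)·cross = 26·449.5000 = 11687.0000
Σcross = 187.5000 → A = |Σcross|/2 = 93.7500 mm²
Σ(r_i+r_j)·cross = 8216.7500 → first moment M = |Σ|/6 = 1369.4583
R_c = M/A = 1369.4583/93.7500 = 14.6076 mm
θ = 113° = 1.972222 rad
V = θ·R_c·A = 1.972222·14.6076·93.7500 = 2700.876 mm³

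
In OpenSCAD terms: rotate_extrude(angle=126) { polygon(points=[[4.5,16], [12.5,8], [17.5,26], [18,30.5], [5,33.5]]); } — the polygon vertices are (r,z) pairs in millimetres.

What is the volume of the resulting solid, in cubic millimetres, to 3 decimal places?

Volume = 5419.169 mm³

Profile (r,z), 5 vertices: (4.5,16) (12.5,8) (17.5,26) (18,30.5) (5,33.5)
edge 0: (4.5,16)→(12.5,8)  cross = 4.5·8 − 12.5·16 = -164.0000; (r_i+r_j)·cross = 17·-164.0000 = -2788.0000
edge 1: (12.5,8)→(17.5,26)  cross = 12.5·26 − 17.5·8 = 185.0000; (r_i+r_j)·cross = 30·185.0000 = 5550.0000
edge 2: (17.5,26)→(18,30.5)  cross = 17.5·30.5 − 18·26 = 65.7500; (r_i+r_j)·cross = 35.5·65.7500 = 2334.1250
edge 3: (18,30.5)→(5,33.5)  cross = 18·33.5 − 5·30.5 = 450.5000; (r_i+r_j)·cross = 23·450.5000 = 10361.5000
edge 4: (5,33.5)→(4.5,16)  cross = 5·16 − 4.5·33.5 = -70.7500; (r_i+r_j)·cross = 9.5·-70.7500 = -672.1250
Σcross = 466.5000 → A = |Σcross|/2 = 233.2500 mm²
Σ(r_i+r_j)·cross = 14785.5000 → first moment M = |Σ|/6 = 2464.2500
R_c = M/A = 2464.2500/233.2500 = 10.5648 mm
θ = 126° = 2.199115 rad
V = θ·R_c·A = 2.199115·10.5648·233.2500 = 5419.169 mm³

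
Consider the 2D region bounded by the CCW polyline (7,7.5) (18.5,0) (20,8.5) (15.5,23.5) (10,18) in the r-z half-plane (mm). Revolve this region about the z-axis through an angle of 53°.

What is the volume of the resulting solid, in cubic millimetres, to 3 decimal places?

Volume = 2278.470 mm³

Profile (r,z), 5 vertices: (7,7.5) (18.5,0) (20,8.5) (15.5,23.5) (10,18)
edge 0: (7,7.5)→(18.5,0)  cross = 7·0 − 18.5·7.5 = -138.7500; (r_i+r_j)·cross = 25.5·-138.7500 = -3538.1250
edge 1: (18.5,0)→(20,8.5)  cross = 18.5·8.5 − 20·0 = 157.2500; (r_i+r_j)·cross = 38.5·157.2500 = 6054.1250
edge 2: (20,8.5)→(15.5,23.5)  cross = 20·23.5 − 15.5·8.5 = 338.2500; (r_i+r_j)·cross = 35.5·338.2500 = 12007.8750
edge 3: (15.5,23.5)→(10,18)  cross = 15.5·18 − 10·23.5 = 44.0000; (r_i+r_j)·cross = 25.5·44.0000 = 1122.0000
edge 4: (10,18)→(7,7.5)  cross = 10·7.5 − 7·18 = -51.0000; (r_i+r_j)·cross = 17·-51.0000 = -867.0000
Σcross = 349.7500 → A = |Σcross|/2 = 174.8750 mm²
Σ(r_i+r_j)·cross = 14778.8750 → first moment M = |Σ|/6 = 2463.1458
R_c = M/A = 2463.1458/174.8750 = 14.0852 mm
θ = 53° = 0.925025 rad
V = θ·R_c·A = 0.925025·14.0852·174.8750 = 2278.470 mm³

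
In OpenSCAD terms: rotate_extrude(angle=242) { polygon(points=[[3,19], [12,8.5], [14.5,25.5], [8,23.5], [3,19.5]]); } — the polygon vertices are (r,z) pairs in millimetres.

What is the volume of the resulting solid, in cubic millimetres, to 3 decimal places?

Volume = 4092.586 mm³

Profile (r,z), 5 vertices: (3,19) (12,8.5) (14.5,25.5) (8,23.5) (3,19.5)
edge 0: (3,19)→(12,8.5)  cross = 3·8.5 − 12·19 = -202.5000; (r_i+r_j)·cross = 15·-202.5000 = -3037.5000
edge 1: (12,8.5)→(14.5,25.5)  cross = 12·25.5 − 14.5·8.5 = 182.7500; (r_i+r_j)·cross = 26.5·182.7500 = 4842.8750
edge 2: (14.5,25.5)→(8,23.5)  cross = 14.5·23.5 − 8·25.5 = 136.7500; (r_i+r_j)·cross = 22.5·136.7500 = 3076.8750
edge 3: (8,23.5)→(3,19.5)  cross = 8·19.5 − 3·23.5 = 85.5000; (r_i+r_j)·cross = 11·85.5000 = 940.5000
edge 4: (3,19.5)→(3,19)  cross = 3·19 − 3·19.5 = -1.5000; (r_i+r_j)·cross = 6·-1.5000 = -9.0000
Σcross = 201.0000 → A = |Σcross|/2 = 100.5000 mm²
Σ(r_i+r_j)·cross = 5813.7500 → first moment M = |Σ|/6 = 968.9583
R_c = M/A = 968.9583/100.5000 = 9.6414 mm
θ = 242° = 4.223697 rad
V = θ·R_c·A = 4.223697·9.6414·100.5000 = 4092.586 mm³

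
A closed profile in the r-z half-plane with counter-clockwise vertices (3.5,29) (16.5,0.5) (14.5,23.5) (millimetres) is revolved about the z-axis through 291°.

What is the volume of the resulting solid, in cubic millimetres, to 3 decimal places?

Profile (r,z), 3 vertices: (3.5,29) (16.5,0.5) (14.5,23.5)
edge 0: (3.5,29)→(16.5,0.5)  cross = 3.5·0.5 − 16.5·29 = -476.7500; (r_i+r_j)·cross = 20·-476.7500 = -9535.0000
edge 1: (16.5,0.5)→(14.5,23.5)  cross = 16.5·23.5 − 14.5·0.5 = 380.5000; (r_i+r_j)·cross = 31·380.5000 = 11795.5000
edge 2: (14.5,23.5)→(3.5,29)  cross = 14.5·29 − 3.5·23.5 = 338.2500; (r_i+r_j)·cross = 18·338.2500 = 6088.5000
Σcross = 242.0000 → A = |Σcross|/2 = 121.0000 mm²
Σ(r_i+r_j)·cross = 8349.0000 → first moment M = |Σ|/6 = 1391.5000
R_c = M/A = 1391.5000/121.0000 = 11.5000 mm
θ = 291° = 5.078908 rad
V = θ·R_c·A = 5.078908·11.5000·121.0000 = 7067.301 mm³

Volume = 7067.301 mm³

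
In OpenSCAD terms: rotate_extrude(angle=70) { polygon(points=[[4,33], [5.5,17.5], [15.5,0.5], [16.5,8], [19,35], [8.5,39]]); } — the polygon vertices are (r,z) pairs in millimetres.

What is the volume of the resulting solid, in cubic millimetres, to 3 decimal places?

Volume = 5266.473 mm³

Profile (r,z), 6 vertices: (4,33) (5.5,17.5) (15.5,0.5) (16.5,8) (19,35) (8.5,39)
edge 0: (4,33)→(5.5,17.5)  cross = 4·17.5 − 5.5·33 = -111.5000; (r_i+r_j)·cross = 9.5·-111.5000 = -1059.2500
edge 1: (5.5,17.5)→(15.5,0.5)  cross = 5.5·0.5 − 15.5·17.5 = -268.5000; (r_i+r_j)·cross = 21·-268.5000 = -5638.5000
edge 2: (15.5,0.5)→(16.5,8)  cross = 15.5·8 − 16.5·0.5 = 115.7500; (r_i+r_j)·cross = 32·115.7500 = 3704.0000
edge 3: (16.5,8)→(19,35)  cross = 16.5·35 − 19·8 = 425.5000; (r_i+r_j)·cross = 35.5·425.5000 = 15105.2500
edge 4: (19,35)→(8.5,39)  cross = 19·39 − 8.5·35 = 443.5000; (r_i+r_j)·cross = 27.5·443.5000 = 12196.2500
edge 5: (8.5,39)→(4,33)  cross = 8.5·33 − 4·39 = 124.5000; (r_i+r_j)·cross = 12.5·124.5000 = 1556.2500
Σcross = 729.2500 → A = |Σcross|/2 = 364.6250 mm²
Σ(r_i+r_j)·cross = 25864.0000 → first moment M = |Σ|/6 = 4310.6667
R_c = M/A = 4310.6667/364.6250 = 11.8222 mm
θ = 70° = 1.221730 rad
V = θ·R_c·A = 1.221730·11.8222·364.6250 = 5266.473 mm³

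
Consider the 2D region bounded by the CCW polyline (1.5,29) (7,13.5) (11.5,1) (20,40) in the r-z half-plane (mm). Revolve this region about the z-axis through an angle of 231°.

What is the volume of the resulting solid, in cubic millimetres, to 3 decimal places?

Profile (r,z), 4 vertices: (1.5,29) (7,13.5) (11.5,1) (20,40)
edge 0: (1.5,29)→(7,13.5)  cross = 1.5·13.5 − 7·29 = -182.7500; (r_i+r_j)·cross = 8.5·-182.7500 = -1553.3750
edge 1: (7,13.5)→(11.5,1)  cross = 7·1 − 11.5·13.5 = -148.2500; (r_i+r_j)·cross = 18.5·-148.2500 = -2742.6250
edge 2: (11.5,1)→(20,40)  cross = 11.5·40 − 20·1 = 440.0000; (r_i+r_j)·cross = 31.5·440.0000 = 13860.0000
edge 3: (20,40)→(1.5,29)  cross = 20·29 − 1.5·40 = 520.0000; (r_i+r_j)·cross = 21.5·520.0000 = 11180.0000
Σcross = 629.0000 → A = |Σcross|/2 = 314.5000 mm²
Σ(r_i+r_j)·cross = 20744.0000 → first moment M = |Σ|/6 = 3457.3333
R_c = M/A = 3457.3333/314.5000 = 10.9931 mm
θ = 231° = 4.031711 rad
V = θ·R_c·A = 4.031711·10.9931·314.5000 = 13938.967 mm³

Volume = 13938.967 mm³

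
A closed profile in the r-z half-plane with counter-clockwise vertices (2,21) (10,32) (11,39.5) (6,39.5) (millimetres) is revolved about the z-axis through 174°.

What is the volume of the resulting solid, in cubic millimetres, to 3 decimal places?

Volume = 1459.977 mm³

Profile (r,z), 4 vertices: (2,21) (10,32) (11,39.5) (6,39.5)
edge 0: (2,21)→(10,32)  cross = 2·32 − 10·21 = -146.0000; (r_i+r_j)·cross = 12·-146.0000 = -1752.0000
edge 1: (10,32)→(11,39.5)  cross = 10·39.5 − 11·32 = 43.0000; (r_i+r_j)·cross = 21·43.0000 = 903.0000
edge 2: (11,39.5)→(6,39.5)  cross = 11·39.5 − 6·39.5 = 197.5000; (r_i+r_j)·cross = 17·197.5000 = 3357.5000
edge 3: (6,39.5)→(2,21)  cross = 6·21 − 2·39.5 = 47.0000; (r_i+r_j)·cross = 8·47.0000 = 376.0000
Σcross = 141.5000 → A = |Σcross|/2 = 70.7500 mm²
Σ(r_i+r_j)·cross = 2884.5000 → first moment M = |Σ|/6 = 480.7500
R_c = M/A = 480.7500/70.7500 = 6.7951 mm
θ = 174° = 3.036873 rad
V = θ·R_c·A = 3.036873·6.7951·70.7500 = 1459.977 mm³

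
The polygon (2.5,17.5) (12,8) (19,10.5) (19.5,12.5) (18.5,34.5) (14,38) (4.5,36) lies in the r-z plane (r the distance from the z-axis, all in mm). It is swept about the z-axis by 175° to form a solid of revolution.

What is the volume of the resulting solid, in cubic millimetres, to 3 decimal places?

Volume = 14105.197 mm³

Profile (r,z), 7 vertices: (2.5,17.5) (12,8) (19,10.5) (19.5,12.5) (18.5,34.5) (14,38) (4.5,36)
edge 0: (2.5,17.5)→(12,8)  cross = 2.5·8 − 12·17.5 = -190.0000; (r_i+r_j)·cross = 14.5·-190.0000 = -2755.0000
edge 1: (12,8)→(19,10.5)  cross = 12·10.5 − 19·8 = -26.0000; (r_i+r_j)·cross = 31·-26.0000 = -806.0000
edge 2: (19,10.5)→(19.5,12.5)  cross = 19·12.5 − 19.5·10.5 = 32.7500; (r_i+r_j)·cross = 38.5·32.7500 = 1260.8750
edge 3: (19.5,12.5)→(18.5,34.5)  cross = 19.5·34.5 − 18.5·12.5 = 441.5000; (r_i+r_j)·cross = 38·441.5000 = 16777.0000
edge 4: (18.5,34.5)→(14,38)  cross = 18.5·38 − 14·34.5 = 220.0000; (r_i+r_j)·cross = 32.5·220.0000 = 7150.0000
edge 5: (14,38)→(4.5,36)  cross = 14·36 − 4.5·38 = 333.0000; (r_i+r_j)·cross = 18.5·333.0000 = 6160.5000
edge 6: (4.5,36)→(2.5,17.5)  cross = 4.5·17.5 − 2.5·36 = -11.2500; (r_i+r_j)·cross = 7·-11.2500 = -78.7500
Σcross = 800.0000 → A = |Σcross|/2 = 400.0000 mm²
Σ(r_i+r_j)·cross = 27708.6250 → first moment M = |Σ|/6 = 4618.1042
R_c = M/A = 4618.1042/400.0000 = 11.5453 mm
θ = 175° = 3.054326 rad
V = θ·R_c·A = 3.054326·11.5453·400.0000 = 14105.197 mm³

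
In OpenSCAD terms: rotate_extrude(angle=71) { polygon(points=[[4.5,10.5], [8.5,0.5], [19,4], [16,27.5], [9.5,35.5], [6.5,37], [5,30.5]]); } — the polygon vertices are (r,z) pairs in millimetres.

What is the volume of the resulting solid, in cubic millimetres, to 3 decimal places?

Profile (r,z), 7 vertices: (4.5,10.5) (8.5,0.5) (19,4) (16,27.5) (9.5,35.5) (6.5,37) (5,30.5)
edge 0: (4.5,10.5)→(8.5,0.5)  cross = 4.5·0.5 − 8.5·10.5 = -87.0000; (r_i+r_j)·cross = 13·-87.0000 = -1131.0000
edge 1: (8.5,0.5)→(19,4)  cross = 8.5·4 − 19·0.5 = 24.5000; (r_i+r_j)·cross = 27.5·24.5000 = 673.7500
edge 2: (19,4)→(16,27.5)  cross = 19·27.5 − 16·4 = 458.5000; (r_i+r_j)·cross = 35·458.5000 = 16047.5000
edge 3: (16,27.5)→(9.5,35.5)  cross = 16·35.5 − 9.5·27.5 = 306.7500; (r_i+r_j)·cross = 25.5·306.7500 = 7822.1250
edge 4: (9.5,35.5)→(6.5,37)  cross = 9.5·37 − 6.5·35.5 = 120.7500; (r_i+r_j)·cross = 16·120.7500 = 1932.0000
edge 5: (6.5,37)→(5,30.5)  cross = 6.5·30.5 − 5·37 = 13.2500; (r_i+r_j)·cross = 11.5·13.2500 = 152.3750
edge 6: (5,30.5)→(4.5,10.5)  cross = 5·10.5 − 4.5·30.5 = -84.7500; (r_i+r_j)·cross = 9.5·-84.7500 = -805.1250
Σcross = 752.0000 → A = |Σcross|/2 = 376.0000 mm²
Σ(r_i+r_j)·cross = 24691.6250 → first moment M = |Σ|/6 = 4115.2708
R_c = M/A = 4115.2708/376.0000 = 10.9449 mm
θ = 71° = 1.239184 rad
V = θ·R_c·A = 1.239184·10.9449·376.0000 = 5099.577 mm³

Volume = 5099.577 mm³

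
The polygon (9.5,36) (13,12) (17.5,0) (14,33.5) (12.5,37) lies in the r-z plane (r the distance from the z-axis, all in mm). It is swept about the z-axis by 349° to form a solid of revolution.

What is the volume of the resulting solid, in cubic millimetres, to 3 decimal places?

Volume = 9029.187 mm³

Profile (r,z), 5 vertices: (9.5,36) (13,12) (17.5,0) (14,33.5) (12.5,37)
edge 0: (9.5,36)→(13,12)  cross = 9.5·12 − 13·36 = -354.0000; (r_i+r_j)·cross = 22.5·-354.0000 = -7965.0000
edge 1: (13,12)→(17.5,0)  cross = 13·0 − 17.5·12 = -210.0000; (r_i+r_j)·cross = 30.5·-210.0000 = -6405.0000
edge 2: (17.5,0)→(14,33.5)  cross = 17.5·33.5 − 14·0 = 586.2500; (r_i+r_j)·cross = 31.5·586.2500 = 18466.8750
edge 3: (14,33.5)→(12.5,37)  cross = 14·37 − 12.5·33.5 = 99.2500; (r_i+r_j)·cross = 26.5·99.2500 = 2630.1250
edge 4: (12.5,37)→(9.5,36)  cross = 12.5·36 − 9.5·37 = 98.5000; (r_i+r_j)·cross = 22·98.5000 = 2167.0000
Σcross = 220.0000 → A = |Σcross|/2 = 110.0000 mm²
Σ(r_i+r_j)·cross = 8894.0000 → first moment M = |Σ|/6 = 1482.3333
R_c = M/A = 1482.3333/110.0000 = 13.4758 mm
θ = 349° = 6.091199 rad
V = θ·R_c·A = 6.091199·13.4758·110.0000 = 9029.187 mm³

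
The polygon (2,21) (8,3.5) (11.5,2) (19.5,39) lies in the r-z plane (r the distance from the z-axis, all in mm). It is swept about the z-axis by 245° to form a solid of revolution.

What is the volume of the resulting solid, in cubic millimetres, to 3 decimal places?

Volume = 12642.072 mm³

Profile (r,z), 4 vertices: (2,21) (8,3.5) (11.5,2) (19.5,39)
edge 0: (2,21)→(8,3.5)  cross = 2·3.5 − 8·21 = -161.0000; (r_i+r_j)·cross = 10·-161.0000 = -1610.0000
edge 1: (8,3.5)→(11.5,2)  cross = 8·2 − 11.5·3.5 = -24.2500; (r_i+r_j)·cross = 19.5·-24.2500 = -472.8750
edge 2: (11.5,2)→(19.5,39)  cross = 11.5·39 − 19.5·2 = 409.5000; (r_i+r_j)·cross = 31·409.5000 = 12694.5000
edge 3: (19.5,39)→(2,21)  cross = 19.5·21 − 2·39 = 331.5000; (r_i+r_j)·cross = 21.5·331.5000 = 7127.2500
Σcross = 555.7500 → A = |Σcross|/2 = 277.8750 mm²
Σ(r_i+r_j)·cross = 17738.8750 → first moment M = |Σ|/6 = 2956.4792
R_c = M/A = 2956.4792/277.8750 = 10.6396 mm
θ = 245° = 4.276057 rad
V = θ·R_c·A = 4.276057·10.6396·277.8750 = 12642.072 mm³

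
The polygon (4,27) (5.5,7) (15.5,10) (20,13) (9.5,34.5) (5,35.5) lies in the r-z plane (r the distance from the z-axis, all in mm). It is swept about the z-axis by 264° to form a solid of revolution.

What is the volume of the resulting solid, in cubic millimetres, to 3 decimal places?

Profile (r,z), 6 vertices: (4,27) (5.5,7) (15.5,10) (20,13) (9.5,34.5) (5,35.5)
edge 0: (4,27)→(5.5,7)  cross = 4·7 − 5.5·27 = -120.5000; (r_i+r_j)·cross = 9.5·-120.5000 = -1144.7500
edge 1: (5.5,7)→(15.5,10)  cross = 5.5·10 − 15.5·7 = -53.5000; (r_i+r_j)·cross = 21·-53.5000 = -1123.5000
edge 2: (15.5,10)→(20,13)  cross = 15.5·13 − 20·10 = 1.5000; (r_i+r_j)·cross = 35.5·1.5000 = 53.2500
edge 3: (20,13)→(9.5,34.5)  cross = 20·34.5 − 9.5·13 = 566.5000; (r_i+r_j)·cross = 29.5·566.5000 = 16711.7500
edge 4: (9.5,34.5)→(5,35.5)  cross = 9.5·35.5 − 5·34.5 = 164.7500; (r_i+r_j)·cross = 14.5·164.7500 = 2388.8750
edge 5: (5,35.5)→(4,27)  cross = 5·27 − 4·35.5 = -7.0000; (r_i+r_j)·cross = 9·-7.0000 = -63.0000
Σcross = 551.7500 → A = |Σcross|/2 = 275.8750 mm²
Σ(r_i+r_j)·cross = 16822.6250 → first moment M = |Σ|/6 = 2803.7708
R_c = M/A = 2803.7708/275.8750 = 10.1632 mm
θ = 264° = 4.607669 rad
V = θ·R_c·A = 4.607669·10.1632·275.8750 = 12918.849 mm³

Volume = 12918.849 mm³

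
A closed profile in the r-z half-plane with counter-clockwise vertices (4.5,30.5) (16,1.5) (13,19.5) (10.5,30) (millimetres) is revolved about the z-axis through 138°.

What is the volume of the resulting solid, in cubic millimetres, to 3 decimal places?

Profile (r,z), 4 vertices: (4.5,30.5) (16,1.5) (13,19.5) (10.5,30)
edge 0: (4.5,30.5)→(16,1.5)  cross = 4.5·1.5 − 16·30.5 = -481.2500; (r_i+r_j)·cross = 20.5·-481.2500 = -9865.6250
edge 1: (16,1.5)→(13,19.5)  cross = 16·19.5 − 13·1.5 = 292.5000; (r_i+r_j)·cross = 29·292.5000 = 8482.5000
edge 2: (13,19.5)→(10.5,30)  cross = 13·30 − 10.5·19.5 = 185.2500; (r_i+r_j)·cross = 23.5·185.2500 = 4353.3750
edge 3: (10.5,30)→(4.5,30.5)  cross = 10.5·30.5 − 4.5·30 = 185.2500; (r_i+r_j)·cross = 15·185.2500 = 2778.7500
Σcross = 181.7500 → A = |Σcross|/2 = 90.8750 mm²
Σ(r_i+r_j)·cross = 5749.0000 → first moment M = |Σ|/6 = 958.1667
R_c = M/A = 958.1667/90.8750 = 10.5438 mm
θ = 138° = 2.408554 rad
V = θ·R_c·A = 2.408554·10.5438·90.8750 = 2307.797 mm³

Volume = 2307.797 mm³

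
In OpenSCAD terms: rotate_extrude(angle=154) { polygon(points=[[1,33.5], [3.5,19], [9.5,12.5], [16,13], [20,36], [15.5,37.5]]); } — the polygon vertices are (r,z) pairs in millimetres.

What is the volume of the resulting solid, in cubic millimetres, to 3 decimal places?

Profile (r,z), 6 vertices: (1,33.5) (3.5,19) (9.5,12.5) (16,13) (20,36) (15.5,37.5)
edge 0: (1,33.5)→(3.5,19)  cross = 1·19 − 3.5·33.5 = -98.2500; (r_i+r_j)·cross = 4.5·-98.2500 = -442.1250
edge 1: (3.5,19)→(9.5,12.5)  cross = 3.5·12.5 − 9.5·19 = -136.7500; (r_i+r_j)·cross = 13·-136.7500 = -1777.7500
edge 2: (9.5,12.5)→(16,13)  cross = 9.5·13 − 16·12.5 = -76.5000; (r_i+r_j)·cross = 25.5·-76.5000 = -1950.7500
edge 3: (16,13)→(20,36)  cross = 16·36 − 20·13 = 316.0000; (r_i+r_j)·cross = 36·316.0000 = 11376.0000
edge 4: (20,36)→(15.5,37.5)  cross = 20·37.5 − 15.5·36 = 192.0000; (r_i+r_j)·cross = 35.5·192.0000 = 6816.0000
edge 5: (15.5,37.5)→(1,33.5)  cross = 15.5·33.5 − 1·37.5 = 481.7500; (r_i+r_j)·cross = 16.5·481.7500 = 7948.8750
Σcross = 678.2500 → A = |Σcross|/2 = 339.1250 mm²
Σ(r_i+r_j)·cross = 21970.2500 → first moment M = |Σ|/6 = 3661.7083
R_c = M/A = 3661.7083/339.1250 = 10.7975 mm
θ = 154° = 2.687807 rad
V = θ·R_c·A = 2.687807·10.7975·339.1250 = 9841.965 mm³

Volume = 9841.965 mm³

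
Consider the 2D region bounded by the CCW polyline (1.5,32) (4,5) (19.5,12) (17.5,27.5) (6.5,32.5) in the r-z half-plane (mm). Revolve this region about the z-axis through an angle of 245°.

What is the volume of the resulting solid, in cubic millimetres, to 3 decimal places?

Profile (r,z), 5 vertices: (1.5,32) (4,5) (19.5,12) (17.5,27.5) (6.5,32.5)
edge 0: (1.5,32)→(4,5)  cross = 1.5·5 − 4·32 = -120.5000; (r_i+r_j)·cross = 5.5·-120.5000 = -662.7500
edge 1: (4,5)→(19.5,12)  cross = 4·12 − 19.5·5 = -49.5000; (r_i+r_j)·cross = 23.5·-49.5000 = -1163.2500
edge 2: (19.5,12)→(17.5,27.5)  cross = 19.5·27.5 − 17.5·12 = 326.2500; (r_i+r_j)·cross = 37·326.2500 = 12071.2500
edge 3: (17.5,27.5)→(6.5,32.5)  cross = 17.5·32.5 − 6.5·27.5 = 390.0000; (r_i+r_j)·cross = 24·390.0000 = 9360.0000
edge 4: (6.5,32.5)→(1.5,32)  cross = 6.5·32 − 1.5·32.5 = 159.2500; (r_i+r_j)·cross = 8·159.2500 = 1274.0000
Σcross = 705.5000 → A = |Σcross|/2 = 352.7500 mm²
Σ(r_i+r_j)·cross = 20879.2500 → first moment M = |Σ|/6 = 3479.8750
R_c = M/A = 3479.8750/352.7500 = 9.8650 mm
θ = 245° = 4.276057 rad
V = θ·R_c·A = 4.276057·9.8650·352.7500 = 14880.143 mm³

Volume = 14880.143 mm³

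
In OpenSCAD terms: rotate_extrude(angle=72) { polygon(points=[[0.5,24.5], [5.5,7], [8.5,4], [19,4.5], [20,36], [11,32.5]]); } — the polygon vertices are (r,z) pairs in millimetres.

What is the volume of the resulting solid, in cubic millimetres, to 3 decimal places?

Volume = 6618.655 mm³

Profile (r,z), 6 vertices: (0.5,24.5) (5.5,7) (8.5,4) (19,4.5) (20,36) (11,32.5)
edge 0: (0.5,24.5)→(5.5,7)  cross = 0.5·7 − 5.5·24.5 = -131.2500; (r_i+r_j)·cross = 6·-131.2500 = -787.5000
edge 1: (5.5,7)→(8.5,4)  cross = 5.5·4 − 8.5·7 = -37.5000; (r_i+r_j)·cross = 14·-37.5000 = -525.0000
edge 2: (8.5,4)→(19,4.5)  cross = 8.5·4.5 − 19·4 = -37.7500; (r_i+r_j)·cross = 27.5·-37.7500 = -1038.1250
edge 3: (19,4.5)→(20,36)  cross = 19·36 − 20·4.5 = 594.0000; (r_i+r_j)·cross = 39·594.0000 = 23166.0000
edge 4: (20,36)→(11,32.5)  cross = 20·32.5 − 11·36 = 254.0000; (r_i+r_j)·cross = 31·254.0000 = 7874.0000
edge 5: (11,32.5)→(0.5,24.5)  cross = 11·24.5 − 0.5·32.5 = 253.2500; (r_i+r_j)·cross = 11.5·253.2500 = 2912.3750
Σcross = 894.7500 → A = |Σcross|/2 = 447.3750 mm²
Σ(r_i+r_j)·cross = 31601.7500 → first moment M = |Σ|/6 = 5266.9583
R_c = M/A = 5266.9583/447.3750 = 11.7730 mm
θ = 72° = 1.256637 rad
V = θ·R_c·A = 1.256637·11.7730·447.3750 = 6618.655 mm³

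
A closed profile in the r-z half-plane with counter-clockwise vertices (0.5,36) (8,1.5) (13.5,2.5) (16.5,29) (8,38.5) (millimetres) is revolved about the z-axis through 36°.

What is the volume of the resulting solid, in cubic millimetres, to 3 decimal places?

Volume = 2117.905 mm³

Profile (r,z), 5 vertices: (0.5,36) (8,1.5) (13.5,2.5) (16.5,29) (8,38.5)
edge 0: (0.5,36)→(8,1.5)  cross = 0.5·1.5 − 8·36 = -287.2500; (r_i+r_j)·cross = 8.5·-287.2500 = -2441.6250
edge 1: (8,1.5)→(13.5,2.5)  cross = 8·2.5 − 13.5·1.5 = -0.2500; (r_i+r_j)·cross = 21.5·-0.2500 = -5.3750
edge 2: (13.5,2.5)→(16.5,29)  cross = 13.5·29 − 16.5·2.5 = 350.2500; (r_i+r_j)·cross = 30·350.2500 = 10507.5000
edge 3: (16.5,29)→(8,38.5)  cross = 16.5·38.5 − 8·29 = 403.2500; (r_i+r_j)·cross = 24.5·403.2500 = 9879.6250
edge 4: (8,38.5)→(0.5,36)  cross = 8·36 − 0.5·38.5 = 268.7500; (r_i+r_j)·cross = 8.5·268.7500 = 2284.3750
Σcross = 734.7500 → A = |Σcross|/2 = 367.3750 mm²
Σ(r_i+r_j)·cross = 20224.5000 → first moment M = |Σ|/6 = 3370.7500
R_c = M/A = 3370.7500/367.3750 = 9.1752 mm
θ = 36° = 0.628319 rad
V = θ·R_c·A = 0.628319·9.1752·367.3750 = 2117.905 mm³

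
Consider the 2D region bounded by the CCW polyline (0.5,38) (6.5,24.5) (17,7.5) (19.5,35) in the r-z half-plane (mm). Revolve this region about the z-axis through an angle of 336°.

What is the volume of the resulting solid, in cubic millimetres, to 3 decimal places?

Profile (r,z), 4 vertices: (0.5,38) (6.5,24.5) (17,7.5) (19.5,35)
edge 0: (0.5,38)→(6.5,24.5)  cross = 0.5·24.5 − 6.5·38 = -234.7500; (r_i+r_j)·cross = 7·-234.7500 = -1643.2500
edge 1: (6.5,24.5)→(17,7.5)  cross = 6.5·7.5 − 17·24.5 = -367.7500; (r_i+r_j)·cross = 23.5·-367.7500 = -8642.1250
edge 2: (17,7.5)→(19.5,35)  cross = 17·35 − 19.5·7.5 = 448.7500; (r_i+r_j)·cross = 36.5·448.7500 = 16379.3750
edge 3: (19.5,35)→(0.5,38)  cross = 19.5·38 − 0.5·35 = 723.5000; (r_i+r_j)·cross = 20·723.5000 = 14470.0000
Σcross = 569.7500 → A = |Σcross|/2 = 284.8750 mm²
Σ(r_i+r_j)·cross = 20564.0000 → first moment M = |Σ|/6 = 3427.3333
R_c = M/A = 3427.3333/284.8750 = 12.0310 mm
θ = 336° = 5.864306 rad
V = θ·R_c·A = 5.864306·12.0310·284.8750 = 20098.932 mm³

Volume = 20098.932 mm³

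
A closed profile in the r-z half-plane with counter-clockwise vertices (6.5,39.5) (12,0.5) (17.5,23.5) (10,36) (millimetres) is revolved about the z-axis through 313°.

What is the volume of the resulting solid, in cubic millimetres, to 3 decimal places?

Volume = 11718.789 mm³

Profile (r,z), 4 vertices: (6.5,39.5) (12,0.5) (17.5,23.5) (10,36)
edge 0: (6.5,39.5)→(12,0.5)  cross = 6.5·0.5 − 12·39.5 = -470.7500; (r_i+r_j)·cross = 18.5·-470.7500 = -8708.8750
edge 1: (12,0.5)→(17.5,23.5)  cross = 12·23.5 − 17.5·0.5 = 273.2500; (r_i+r_j)·cross = 29.5·273.2500 = 8060.8750
edge 2: (17.5,23.5)→(10,36)  cross = 17.5·36 − 10·23.5 = 395.0000; (r_i+r_j)·cross = 27.5·395.0000 = 10862.5000
edge 3: (10,36)→(6.5,39.5)  cross = 10·39.5 − 6.5·36 = 161.0000; (r_i+r_j)·cross = 16.5·161.0000 = 2656.5000
Σcross = 358.5000 → A = |Σcross|/2 = 179.2500 mm²
Σ(r_i+r_j)·cross = 12871.0000 → first moment M = |Σ|/6 = 2145.1667
R_c = M/A = 2145.1667/179.2500 = 11.9675 mm
θ = 313° = 5.462881 rad
V = θ·R_c·A = 5.462881·11.9675·179.2500 = 11718.789 mm³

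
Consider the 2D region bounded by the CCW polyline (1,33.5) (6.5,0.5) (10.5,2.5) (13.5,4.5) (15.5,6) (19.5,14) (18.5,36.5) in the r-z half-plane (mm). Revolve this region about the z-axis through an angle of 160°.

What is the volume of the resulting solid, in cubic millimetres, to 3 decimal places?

Volume = 14561.049 mm³

Profile (r,z), 7 vertices: (1,33.5) (6.5,0.5) (10.5,2.5) (13.5,4.5) (15.5,6) (19.5,14) (18.5,36.5)
edge 0: (1,33.5)→(6.5,0.5)  cross = 1·0.5 − 6.5·33.5 = -217.2500; (r_i+r_j)·cross = 7.5·-217.2500 = -1629.3750
edge 1: (6.5,0.5)→(10.5,2.5)  cross = 6.5·2.5 − 10.5·0.5 = 11.0000; (r_i+r_j)·cross = 17·11.0000 = 187.0000
edge 2: (10.5,2.5)→(13.5,4.5)  cross = 10.5·4.5 − 13.5·2.5 = 13.5000; (r_i+r_j)·cross = 24·13.5000 = 324.0000
edge 3: (13.5,4.5)→(15.5,6)  cross = 13.5·6 − 15.5·4.5 = 11.2500; (r_i+r_j)·cross = 29·11.2500 = 326.2500
edge 4: (15.5,6)→(19.5,14)  cross = 15.5·14 − 19.5·6 = 100.0000; (r_i+r_j)·cross = 35·100.0000 = 3500.0000
edge 5: (19.5,14)→(18.5,36.5)  cross = 19.5·36.5 − 18.5·14 = 452.7500; (r_i+r_j)·cross = 38·452.7500 = 17204.5000
edge 6: (18.5,36.5)→(1,33.5)  cross = 18.5·33.5 − 1·36.5 = 583.2500; (r_i+r_j)·cross = 19.5·583.2500 = 11373.3750
Σcross = 954.5000 → A = |Σcross|/2 = 477.2500 mm²
Σ(r_i+r_j)·cross = 31285.7500 → first moment M = |Σ|/6 = 5214.2917
R_c = M/A = 5214.2917/477.2500 = 10.9257 mm
θ = 160° = 2.792527 rad
V = θ·R_c·A = 2.792527·10.9257·477.2500 = 14561.049 mm³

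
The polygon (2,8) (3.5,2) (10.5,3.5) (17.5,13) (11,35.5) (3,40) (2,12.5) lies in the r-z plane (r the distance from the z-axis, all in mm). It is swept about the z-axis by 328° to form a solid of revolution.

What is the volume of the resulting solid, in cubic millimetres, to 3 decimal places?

Volume = 18989.837 mm³

Profile (r,z), 7 vertices: (2,8) (3.5,2) (10.5,3.5) (17.5,13) (11,35.5) (3,40) (2,12.5)
edge 0: (2,8)→(3.5,2)  cross = 2·2 − 3.5·8 = -24.0000; (r_i+r_j)·cross = 5.5·-24.0000 = -132.0000
edge 1: (3.5,2)→(10.5,3.5)  cross = 3.5·3.5 − 10.5·2 = -8.7500; (r_i+r_j)·cross = 14·-8.7500 = -122.5000
edge 2: (10.5,3.5)→(17.5,13)  cross = 10.5·13 − 17.5·3.5 = 75.2500; (r_i+r_j)·cross = 28·75.2500 = 2107.0000
edge 3: (17.5,13)→(11,35.5)  cross = 17.5·35.5 − 11·13 = 478.2500; (r_i+r_j)·cross = 28.5·478.2500 = 13630.1250
edge 4: (11,35.5)→(3,40)  cross = 11·40 − 3·35.5 = 333.5000; (r_i+r_j)·cross = 14·333.5000 = 4669.0000
edge 5: (3,40)→(2,12.5)  cross = 3·12.5 − 2·40 = -42.5000; (r_i+r_j)·cross = 5·-42.5000 = -212.5000
edge 6: (2,12.5)→(2,8)  cross = 2·8 − 2·12.5 = -9.0000; (r_i+r_j)·cross = 4·-9.0000 = -36.0000
Σcross = 802.7500 → A = |Σcross|/2 = 401.3750 mm²
Σ(r_i+r_j)·cross = 19903.1250 → first moment M = |Σ|/6 = 3317.1875
R_c = M/A = 3317.1875/401.3750 = 8.2646 mm
θ = 328° = 5.724680 rad
V = θ·R_c·A = 5.724680·8.2646·401.3750 = 18989.837 mm³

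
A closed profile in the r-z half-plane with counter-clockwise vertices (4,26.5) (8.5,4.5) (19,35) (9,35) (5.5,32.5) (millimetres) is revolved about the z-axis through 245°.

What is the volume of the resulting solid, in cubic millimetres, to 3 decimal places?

Volume = 10432.866 mm³

Profile (r,z), 5 vertices: (4,26.5) (8.5,4.5) (19,35) (9,35) (5.5,32.5)
edge 0: (4,26.5)→(8.5,4.5)  cross = 4·4.5 − 8.5·26.5 = -207.2500; (r_i+r_j)·cross = 12.5·-207.2500 = -2590.6250
edge 1: (8.5,4.5)→(19,35)  cross = 8.5·35 − 19·4.5 = 212.0000; (r_i+r_j)·cross = 27.5·212.0000 = 5830.0000
edge 2: (19,35)→(9,35)  cross = 19·35 − 9·35 = 350.0000; (r_i+r_j)·cross = 28·350.0000 = 9800.0000
edge 3: (9,35)→(5.5,32.5)  cross = 9·32.5 − 5.5·35 = 100.0000; (r_i+r_j)·cross = 14.5·100.0000 = 1450.0000
edge 4: (5.5,32.5)→(4,26.5)  cross = 5.5·26.5 − 4·32.5 = 15.7500; (r_i+r_j)·cross = 9.5·15.7500 = 149.6250
Σcross = 470.5000 → A = |Σcross|/2 = 235.2500 mm²
Σ(r_i+r_j)·cross = 14639.0000 → first moment M = |Σ|/6 = 2439.8333
R_c = M/A = 2439.8333/235.2500 = 10.3712 mm
θ = 245° = 4.276057 rad
V = θ·R_c·A = 4.276057·10.3712·235.2500 = 10432.866 mm³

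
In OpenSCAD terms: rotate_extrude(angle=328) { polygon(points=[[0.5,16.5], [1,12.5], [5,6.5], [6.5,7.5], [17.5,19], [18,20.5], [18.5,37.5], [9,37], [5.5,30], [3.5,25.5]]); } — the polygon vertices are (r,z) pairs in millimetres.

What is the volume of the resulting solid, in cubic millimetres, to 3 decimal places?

Profile (r,z), 10 vertices: (0.5,16.5) (1,12.5) (5,6.5) (6.5,7.5) (17.5,19) (18,20.5) (18.5,37.5) (9,37) (5.5,30) (3.5,25.5)
edge 0: (0.5,16.5)→(1,12.5)  cross = 0.5·12.5 − 1·16.5 = -10.2500; (r_i+r_j)·cross = 1.5·-10.2500 = -15.3750
edge 1: (1,12.5)→(5,6.5)  cross = 1·6.5 − 5·12.5 = -56.0000; (r_i+r_j)·cross = 6·-56.0000 = -336.0000
edge 2: (5,6.5)→(6.5,7.5)  cross = 5·7.5 − 6.5·6.5 = -4.7500; (r_i+r_j)·cross = 11.5·-4.7500 = -54.6250
edge 3: (6.5,7.5)→(17.5,19)  cross = 6.5·19 − 17.5·7.5 = -7.7500; (r_i+r_j)·cross = 24·-7.7500 = -186.0000
edge 4: (17.5,19)→(18,20.5)  cross = 17.5·20.5 − 18·19 = 16.7500; (r_i+r_j)·cross = 35.5·16.7500 = 594.6250
edge 5: (18,20.5)→(18.5,37.5)  cross = 18·37.5 − 18.5·20.5 = 295.7500; (r_i+r_j)·cross = 36.5·295.7500 = 10794.8750
edge 6: (18.5,37.5)→(9,37)  cross = 18.5·37 − 9·37.5 = 347.0000; (r_i+r_j)·cross = 27.5·347.0000 = 9542.5000
edge 7: (9,37)→(5.5,30)  cross = 9·30 − 5.5·37 = 66.5000; (r_i+r_j)·cross = 14.5·66.5000 = 964.2500
edge 8: (5.5,30)→(3.5,25.5)  cross = 5.5·25.5 − 3.5·30 = 35.2500; (r_i+r_j)·cross = 9·35.2500 = 317.2500
edge 9: (3.5,25.5)→(0.5,16.5)  cross = 3.5·16.5 − 0.5·25.5 = 45.0000; (r_i+r_j)·cross = 4·45.0000 = 180.0000
Σcross = 727.5000 → A = |Σcross|/2 = 363.7500 mm²
Σ(r_i+r_j)·cross = 21801.5000 → first moment M = |Σ|/6 = 3633.5833
R_c = M/A = 3633.5833/363.7500 = 9.9892 mm
θ = 328° = 5.724680 rad
V = θ·R_c·A = 5.724680·9.9892·363.7500 = 20801.102 mm³

Volume = 20801.102 mm³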